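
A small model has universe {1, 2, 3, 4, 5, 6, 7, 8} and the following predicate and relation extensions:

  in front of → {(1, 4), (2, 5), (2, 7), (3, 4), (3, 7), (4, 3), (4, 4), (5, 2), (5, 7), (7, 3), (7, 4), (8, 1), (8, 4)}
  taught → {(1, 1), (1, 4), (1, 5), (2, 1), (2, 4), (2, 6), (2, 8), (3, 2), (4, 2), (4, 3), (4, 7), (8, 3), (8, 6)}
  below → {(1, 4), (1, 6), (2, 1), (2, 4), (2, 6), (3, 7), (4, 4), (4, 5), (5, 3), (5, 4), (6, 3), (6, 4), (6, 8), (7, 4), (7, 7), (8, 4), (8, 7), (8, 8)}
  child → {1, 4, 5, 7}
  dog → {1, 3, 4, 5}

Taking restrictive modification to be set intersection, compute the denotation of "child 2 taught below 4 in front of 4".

{1, 4}

⟦2 taught⟧ = {x : ⟨2, x⟩ ∈ ⟦taught⟧} = {1, 4, 6, 8}
⟦below 4⟧ = {x : ⟨x, 4⟩ ∈ ⟦below⟧} = {1, 2, 4, 5, 6, 7, 8}
⟦in front of 4⟧ = {x : ⟨x, 4⟩ ∈ ⟦in front of⟧} = {1, 3, 4, 7, 8}
⟦child⟧ = {1, 4, 5, 7}
… ∩ ⟦2 taught⟧ = {1, 4, 5, 7} ∩ {1, 4, 6, 8} = {1, 4}
… ∩ ⟦below 4⟧ = {1, 4} ∩ {1, 2, 4, 5, 6, 7, 8} = {1, 4}
… ∩ ⟦in front of 4⟧ = {1, 4} ∩ {1, 3, 4, 7, 8} = {1, 4}
So ⟦child 2 taught below 4 in front of 4⟧ = {1, 4}.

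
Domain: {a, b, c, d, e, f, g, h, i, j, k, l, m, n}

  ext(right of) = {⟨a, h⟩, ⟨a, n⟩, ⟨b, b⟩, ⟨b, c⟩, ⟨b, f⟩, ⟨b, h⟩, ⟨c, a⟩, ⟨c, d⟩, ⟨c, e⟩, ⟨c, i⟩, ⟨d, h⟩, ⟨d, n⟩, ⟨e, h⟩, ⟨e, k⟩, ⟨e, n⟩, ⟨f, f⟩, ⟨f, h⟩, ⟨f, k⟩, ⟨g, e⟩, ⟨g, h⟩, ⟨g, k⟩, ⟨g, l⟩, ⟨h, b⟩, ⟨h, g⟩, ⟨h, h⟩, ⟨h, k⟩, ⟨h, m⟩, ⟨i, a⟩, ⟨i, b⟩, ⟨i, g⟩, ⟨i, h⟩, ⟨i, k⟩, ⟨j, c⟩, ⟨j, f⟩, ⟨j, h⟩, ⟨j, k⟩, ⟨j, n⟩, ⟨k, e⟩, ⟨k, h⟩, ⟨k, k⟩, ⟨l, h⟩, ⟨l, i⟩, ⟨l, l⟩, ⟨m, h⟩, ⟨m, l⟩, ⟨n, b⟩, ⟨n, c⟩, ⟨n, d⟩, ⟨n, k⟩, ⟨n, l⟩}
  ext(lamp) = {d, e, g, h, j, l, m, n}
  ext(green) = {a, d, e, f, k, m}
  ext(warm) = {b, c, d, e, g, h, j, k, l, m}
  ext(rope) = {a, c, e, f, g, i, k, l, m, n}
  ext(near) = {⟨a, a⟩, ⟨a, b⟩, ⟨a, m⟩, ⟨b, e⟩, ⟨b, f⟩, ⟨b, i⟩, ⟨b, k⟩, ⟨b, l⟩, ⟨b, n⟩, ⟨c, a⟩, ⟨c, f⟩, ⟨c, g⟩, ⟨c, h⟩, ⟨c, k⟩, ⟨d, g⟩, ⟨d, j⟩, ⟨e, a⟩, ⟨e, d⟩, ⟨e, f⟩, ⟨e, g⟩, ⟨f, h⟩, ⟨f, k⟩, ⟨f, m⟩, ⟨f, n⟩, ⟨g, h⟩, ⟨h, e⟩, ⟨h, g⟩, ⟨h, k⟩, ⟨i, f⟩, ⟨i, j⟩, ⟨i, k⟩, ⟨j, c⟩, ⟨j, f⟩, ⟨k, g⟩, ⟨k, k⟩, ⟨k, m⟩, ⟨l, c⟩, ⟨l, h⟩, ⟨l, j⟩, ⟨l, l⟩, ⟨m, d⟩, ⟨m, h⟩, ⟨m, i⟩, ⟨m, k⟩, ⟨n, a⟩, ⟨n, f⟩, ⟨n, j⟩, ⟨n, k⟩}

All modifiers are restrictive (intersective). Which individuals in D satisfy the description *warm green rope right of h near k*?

⟦right of h⟧ = {x : ⟨x, h⟩ ∈ ⟦right of⟧} = {a, b, d, e, f, g, h, i, j, k, l, m}
⟦near k⟧ = {x : ⟨x, k⟩ ∈ ⟦near⟧} = {b, c, f, h, i, k, m, n}
⟦rope⟧ = {a, c, e, f, g, i, k, l, m, n}
… ∩ ⟦right of h⟧ = {a, c, e, f, g, i, k, l, m, n} ∩ {a, b, d, e, f, g, h, i, j, k, l, m} = {a, e, f, g, i, k, l, m}
… ∩ ⟦near k⟧ = {a, e, f, g, i, k, l, m} ∩ {b, c, f, h, i, k, m, n} = {f, i, k, m}
… ∩ ⟦warm⟧ = {f, i, k, m} ∩ {b, c, d, e, g, h, j, k, l, m} = {k, m}
… ∩ ⟦green⟧ = {k, m} ∩ {a, d, e, f, k, m} = {k, m}
So ⟦warm green rope right of h near k⟧ = {k, m}.

{k, m}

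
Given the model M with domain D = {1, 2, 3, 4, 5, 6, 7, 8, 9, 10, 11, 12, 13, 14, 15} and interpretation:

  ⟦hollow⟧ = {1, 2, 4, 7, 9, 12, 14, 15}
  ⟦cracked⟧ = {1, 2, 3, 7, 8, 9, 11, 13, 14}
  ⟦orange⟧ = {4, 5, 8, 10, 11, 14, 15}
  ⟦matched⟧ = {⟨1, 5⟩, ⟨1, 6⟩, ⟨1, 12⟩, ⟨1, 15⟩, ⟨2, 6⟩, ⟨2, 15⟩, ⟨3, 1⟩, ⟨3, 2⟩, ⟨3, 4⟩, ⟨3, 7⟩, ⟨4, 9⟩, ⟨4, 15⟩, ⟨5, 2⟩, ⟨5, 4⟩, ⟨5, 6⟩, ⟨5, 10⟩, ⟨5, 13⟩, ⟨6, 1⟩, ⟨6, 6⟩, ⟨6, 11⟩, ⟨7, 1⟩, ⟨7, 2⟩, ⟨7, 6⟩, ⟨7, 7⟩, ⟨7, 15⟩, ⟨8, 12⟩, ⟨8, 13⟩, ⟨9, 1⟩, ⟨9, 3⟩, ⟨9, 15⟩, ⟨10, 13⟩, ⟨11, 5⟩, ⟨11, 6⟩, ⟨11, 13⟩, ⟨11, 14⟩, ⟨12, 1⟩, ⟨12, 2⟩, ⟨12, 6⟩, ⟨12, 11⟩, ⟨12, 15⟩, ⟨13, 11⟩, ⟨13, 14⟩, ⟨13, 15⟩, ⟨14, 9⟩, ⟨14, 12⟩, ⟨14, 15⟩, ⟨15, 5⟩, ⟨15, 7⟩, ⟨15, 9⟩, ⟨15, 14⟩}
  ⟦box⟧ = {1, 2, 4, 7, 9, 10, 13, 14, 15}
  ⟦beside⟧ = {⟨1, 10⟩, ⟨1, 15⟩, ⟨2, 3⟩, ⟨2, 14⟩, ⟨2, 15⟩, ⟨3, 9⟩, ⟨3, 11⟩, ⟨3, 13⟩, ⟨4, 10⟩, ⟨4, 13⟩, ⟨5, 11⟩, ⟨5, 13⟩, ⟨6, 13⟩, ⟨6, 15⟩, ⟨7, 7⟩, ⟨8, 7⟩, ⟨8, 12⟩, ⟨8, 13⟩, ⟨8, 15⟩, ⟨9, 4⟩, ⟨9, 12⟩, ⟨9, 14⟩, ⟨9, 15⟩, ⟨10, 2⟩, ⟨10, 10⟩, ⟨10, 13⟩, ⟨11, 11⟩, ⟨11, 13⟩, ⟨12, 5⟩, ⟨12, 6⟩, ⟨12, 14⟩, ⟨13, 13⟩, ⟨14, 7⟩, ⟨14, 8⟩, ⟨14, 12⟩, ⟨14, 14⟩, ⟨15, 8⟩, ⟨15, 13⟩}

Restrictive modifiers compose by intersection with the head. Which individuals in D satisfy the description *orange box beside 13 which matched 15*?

⟦beside 13⟧ = {x : ⟨x, 13⟩ ∈ ⟦beside⟧} = {3, 4, 5, 6, 8, 10, 11, 13, 15}
⟦which matched 15⟧ = {x : ⟨x, 15⟩ ∈ ⟦matched⟧} = {1, 2, 4, 7, 9, 12, 13, 14}
⟦box⟧ = {1, 2, 4, 7, 9, 10, 13, 14, 15}
… ∩ ⟦beside 13⟧ = {1, 2, 4, 7, 9, 10, 13, 14, 15} ∩ {3, 4, 5, 6, 8, 10, 11, 13, 15} = {4, 10, 13, 15}
… ∩ ⟦which matched 15⟧ = {4, 10, 13, 15} ∩ {1, 2, 4, 7, 9, 12, 13, 14} = {4, 13}
… ∩ ⟦orange⟧ = {4, 13} ∩ {4, 5, 8, 10, 11, 14, 15} = {4}
So ⟦orange box beside 13 which matched 15⟧ = {4}.

{4}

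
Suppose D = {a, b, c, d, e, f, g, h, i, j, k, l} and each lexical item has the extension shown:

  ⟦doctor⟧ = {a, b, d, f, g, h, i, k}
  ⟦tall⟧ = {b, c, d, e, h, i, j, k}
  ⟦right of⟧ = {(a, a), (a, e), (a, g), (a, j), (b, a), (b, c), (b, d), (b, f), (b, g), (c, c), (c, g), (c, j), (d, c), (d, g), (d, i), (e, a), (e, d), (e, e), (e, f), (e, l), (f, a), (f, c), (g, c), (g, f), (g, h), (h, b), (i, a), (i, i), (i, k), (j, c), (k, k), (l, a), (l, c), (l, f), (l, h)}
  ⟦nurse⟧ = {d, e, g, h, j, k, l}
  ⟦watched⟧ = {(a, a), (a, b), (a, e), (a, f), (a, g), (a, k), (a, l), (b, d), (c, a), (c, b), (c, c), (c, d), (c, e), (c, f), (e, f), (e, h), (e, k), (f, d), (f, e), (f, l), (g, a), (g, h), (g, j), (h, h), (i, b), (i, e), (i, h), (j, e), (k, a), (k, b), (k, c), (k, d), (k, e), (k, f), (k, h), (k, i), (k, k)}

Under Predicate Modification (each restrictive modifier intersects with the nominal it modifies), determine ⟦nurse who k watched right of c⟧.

⟦who k watched⟧ = {x : ⟨k, x⟩ ∈ ⟦watched⟧} = {a, b, c, d, e, f, h, i, k}
⟦right of c⟧ = {x : ⟨x, c⟩ ∈ ⟦right of⟧} = {b, c, d, f, g, j, l}
⟦nurse⟧ = {d, e, g, h, j, k, l}
… ∩ ⟦who k watched⟧ = {d, e, g, h, j, k, l} ∩ {a, b, c, d, e, f, h, i, k} = {d, e, h, k}
… ∩ ⟦right of c⟧ = {d, e, h, k} ∩ {b, c, d, f, g, j, l} = {d}
So ⟦nurse who k watched right of c⟧ = {d}.

{d}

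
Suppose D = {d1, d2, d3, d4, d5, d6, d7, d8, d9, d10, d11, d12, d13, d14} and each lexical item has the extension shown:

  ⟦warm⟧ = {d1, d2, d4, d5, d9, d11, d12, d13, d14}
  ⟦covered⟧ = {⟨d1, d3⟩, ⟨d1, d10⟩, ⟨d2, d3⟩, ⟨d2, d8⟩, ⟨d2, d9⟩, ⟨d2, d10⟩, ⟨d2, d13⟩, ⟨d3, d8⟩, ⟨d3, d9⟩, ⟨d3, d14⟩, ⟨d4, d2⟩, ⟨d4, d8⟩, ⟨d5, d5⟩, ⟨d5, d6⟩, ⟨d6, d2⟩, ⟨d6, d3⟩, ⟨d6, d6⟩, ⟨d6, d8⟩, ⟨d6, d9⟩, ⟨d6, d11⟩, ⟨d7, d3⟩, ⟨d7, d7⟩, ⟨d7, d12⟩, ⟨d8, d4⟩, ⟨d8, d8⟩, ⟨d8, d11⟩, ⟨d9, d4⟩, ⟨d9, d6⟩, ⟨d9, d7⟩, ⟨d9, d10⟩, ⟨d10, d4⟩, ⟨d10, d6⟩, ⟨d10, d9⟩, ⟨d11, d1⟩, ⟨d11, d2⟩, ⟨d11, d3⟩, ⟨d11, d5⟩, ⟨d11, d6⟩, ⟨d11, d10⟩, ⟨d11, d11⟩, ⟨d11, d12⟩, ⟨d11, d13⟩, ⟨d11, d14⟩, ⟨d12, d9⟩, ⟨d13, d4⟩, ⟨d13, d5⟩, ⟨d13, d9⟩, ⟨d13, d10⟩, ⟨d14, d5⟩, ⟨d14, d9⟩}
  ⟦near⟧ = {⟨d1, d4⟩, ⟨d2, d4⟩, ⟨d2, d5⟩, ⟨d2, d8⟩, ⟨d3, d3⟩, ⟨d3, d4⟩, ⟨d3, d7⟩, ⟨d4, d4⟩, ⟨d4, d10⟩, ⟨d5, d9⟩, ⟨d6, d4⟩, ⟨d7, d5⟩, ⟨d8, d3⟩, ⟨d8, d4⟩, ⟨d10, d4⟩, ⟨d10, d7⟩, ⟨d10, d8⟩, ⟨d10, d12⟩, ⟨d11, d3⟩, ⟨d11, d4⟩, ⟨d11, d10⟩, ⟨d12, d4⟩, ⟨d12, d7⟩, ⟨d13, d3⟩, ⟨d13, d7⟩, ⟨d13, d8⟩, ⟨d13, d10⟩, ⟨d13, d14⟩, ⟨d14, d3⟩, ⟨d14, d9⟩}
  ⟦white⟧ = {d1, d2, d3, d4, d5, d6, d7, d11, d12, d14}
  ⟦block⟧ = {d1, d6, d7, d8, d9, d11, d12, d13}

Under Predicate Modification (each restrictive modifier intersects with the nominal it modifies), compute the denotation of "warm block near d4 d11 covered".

⟦near d4⟧ = {x : ⟨x, d4⟩ ∈ ⟦near⟧} = {d1, d2, d3, d4, d6, d8, d10, d11, d12}
⟦d11 covered⟧ = {x : ⟨d11, x⟩ ∈ ⟦covered⟧} = {d1, d2, d3, d5, d6, d10, d11, d12, d13, d14}
⟦block⟧ = {d1, d6, d7, d8, d9, d11, d12, d13}
… ∩ ⟦near d4⟧ = {d1, d6, d7, d8, d9, d11, d12, d13} ∩ {d1, d2, d3, d4, d6, d8, d10, d11, d12} = {d1, d6, d8, d11, d12}
… ∩ ⟦d11 covered⟧ = {d1, d6, d8, d11, d12} ∩ {d1, d2, d3, d5, d6, d10, d11, d12, d13, d14} = {d1, d6, d11, d12}
… ∩ ⟦warm⟧ = {d1, d6, d11, d12} ∩ {d1, d2, d4, d5, d9, d11, d12, d13, d14} = {d1, d11, d12}
So ⟦warm block near d4 d11 covered⟧ = {d1, d11, d12}.

{d1, d11, d12}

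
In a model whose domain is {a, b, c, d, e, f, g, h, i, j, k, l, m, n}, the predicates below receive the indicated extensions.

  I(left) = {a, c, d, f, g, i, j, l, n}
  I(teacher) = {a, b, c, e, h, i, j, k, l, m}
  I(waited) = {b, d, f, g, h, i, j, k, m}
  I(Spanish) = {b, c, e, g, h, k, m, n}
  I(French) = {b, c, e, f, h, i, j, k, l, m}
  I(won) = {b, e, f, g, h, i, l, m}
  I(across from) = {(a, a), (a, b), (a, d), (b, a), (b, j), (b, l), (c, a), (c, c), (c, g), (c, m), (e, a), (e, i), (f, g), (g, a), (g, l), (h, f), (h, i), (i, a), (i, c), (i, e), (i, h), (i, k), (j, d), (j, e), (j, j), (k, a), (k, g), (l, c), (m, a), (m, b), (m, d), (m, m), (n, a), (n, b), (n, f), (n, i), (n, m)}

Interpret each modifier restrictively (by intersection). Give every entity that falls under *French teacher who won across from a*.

⟦who won⟧ = ⟦won⟧ = {b, e, f, g, h, i, l, m}
⟦across from a⟧ = {x : ⟨x, a⟩ ∈ ⟦across from⟧} = {a, b, c, e, g, i, k, m, n}
⟦teacher⟧ = {a, b, c, e, h, i, j, k, l, m}
… ∩ ⟦who won⟧ = {a, b, c, e, h, i, j, k, l, m} ∩ {b, e, f, g, h, i, l, m} = {b, e, h, i, l, m}
… ∩ ⟦across from a⟧ = {b, e, h, i, l, m} ∩ {a, b, c, e, g, i, k, m, n} = {b, e, i, m}
… ∩ ⟦French⟧ = {b, e, i, m} ∩ {b, c, e, f, h, i, j, k, l, m} = {b, e, i, m}
So ⟦French teacher who won across from a⟧ = {b, e, i, m}.

{b, e, i, m}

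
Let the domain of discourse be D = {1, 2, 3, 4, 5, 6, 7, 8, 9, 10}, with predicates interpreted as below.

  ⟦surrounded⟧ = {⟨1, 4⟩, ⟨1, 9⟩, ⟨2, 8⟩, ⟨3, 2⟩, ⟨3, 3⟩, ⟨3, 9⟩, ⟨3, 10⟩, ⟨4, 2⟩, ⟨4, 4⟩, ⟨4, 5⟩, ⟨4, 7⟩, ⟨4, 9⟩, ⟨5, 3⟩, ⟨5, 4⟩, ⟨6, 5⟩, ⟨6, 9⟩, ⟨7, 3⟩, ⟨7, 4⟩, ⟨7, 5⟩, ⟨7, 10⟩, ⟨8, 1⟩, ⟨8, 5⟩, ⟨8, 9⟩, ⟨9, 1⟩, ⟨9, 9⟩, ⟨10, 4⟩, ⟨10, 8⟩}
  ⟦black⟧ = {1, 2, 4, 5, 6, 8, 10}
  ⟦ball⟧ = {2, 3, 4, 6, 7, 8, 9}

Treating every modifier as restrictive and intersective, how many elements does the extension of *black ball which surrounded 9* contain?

⟦which surrounded 9⟧ = {x : ⟨x, 9⟩ ∈ ⟦surrounded⟧} = {1, 3, 4, 6, 8, 9}
⟦ball⟧ = {2, 3, 4, 6, 7, 8, 9}
… ∩ ⟦which surrounded 9⟧ = {2, 3, 4, 6, 7, 8, 9} ∩ {1, 3, 4, 6, 8, 9} = {3, 4, 6, 8, 9}
… ∩ ⟦black⟧ = {3, 4, 6, 8, 9} ∩ {1, 2, 4, 5, 6, 8, 10} = {4, 6, 8}
⟦black ball which surrounded 9⟧ = {4, 6, 8}, so the cardinality is 3.

3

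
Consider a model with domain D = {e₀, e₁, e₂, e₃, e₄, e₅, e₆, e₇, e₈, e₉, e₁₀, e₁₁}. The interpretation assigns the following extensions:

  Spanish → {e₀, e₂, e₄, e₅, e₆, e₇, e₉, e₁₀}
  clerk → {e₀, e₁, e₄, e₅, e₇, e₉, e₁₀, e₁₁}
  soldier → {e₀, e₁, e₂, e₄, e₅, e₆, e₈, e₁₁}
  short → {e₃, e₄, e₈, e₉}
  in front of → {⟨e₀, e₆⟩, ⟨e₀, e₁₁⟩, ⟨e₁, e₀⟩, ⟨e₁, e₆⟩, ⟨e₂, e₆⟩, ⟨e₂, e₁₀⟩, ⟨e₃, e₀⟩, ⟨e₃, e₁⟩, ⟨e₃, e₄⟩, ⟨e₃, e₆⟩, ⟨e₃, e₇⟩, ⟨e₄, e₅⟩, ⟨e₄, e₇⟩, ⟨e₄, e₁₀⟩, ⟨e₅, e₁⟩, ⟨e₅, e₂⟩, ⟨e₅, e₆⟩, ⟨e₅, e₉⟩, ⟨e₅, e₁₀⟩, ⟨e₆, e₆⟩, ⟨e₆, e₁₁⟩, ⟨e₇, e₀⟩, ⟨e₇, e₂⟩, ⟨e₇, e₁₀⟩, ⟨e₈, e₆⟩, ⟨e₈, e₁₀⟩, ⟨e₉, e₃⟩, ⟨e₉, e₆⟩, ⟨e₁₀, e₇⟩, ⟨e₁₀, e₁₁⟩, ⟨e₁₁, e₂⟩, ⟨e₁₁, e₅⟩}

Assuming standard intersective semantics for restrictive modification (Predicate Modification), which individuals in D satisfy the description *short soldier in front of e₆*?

{e₈}

⟦in front of e₆⟧ = {x : ⟨x, e₆⟩ ∈ ⟦in front of⟧} = {e₀, e₁, e₂, e₃, e₅, e₆, e₈, e₉}
⟦soldier⟧ = {e₀, e₁, e₂, e₄, e₅, e₆, e₈, e₁₁}
… ∩ ⟦in front of e₆⟧ = {e₀, e₁, e₂, e₄, e₅, e₆, e₈, e₁₁} ∩ {e₀, e₁, e₂, e₃, e₅, e₆, e₈, e₉} = {e₀, e₁, e₂, e₅, e₆, e₈}
… ∩ ⟦short⟧ = {e₀, e₁, e₂, e₅, e₆, e₈} ∩ {e₃, e₄, e₈, e₉} = {e₈}
So ⟦short soldier in front of e₆⟧ = {e₈}.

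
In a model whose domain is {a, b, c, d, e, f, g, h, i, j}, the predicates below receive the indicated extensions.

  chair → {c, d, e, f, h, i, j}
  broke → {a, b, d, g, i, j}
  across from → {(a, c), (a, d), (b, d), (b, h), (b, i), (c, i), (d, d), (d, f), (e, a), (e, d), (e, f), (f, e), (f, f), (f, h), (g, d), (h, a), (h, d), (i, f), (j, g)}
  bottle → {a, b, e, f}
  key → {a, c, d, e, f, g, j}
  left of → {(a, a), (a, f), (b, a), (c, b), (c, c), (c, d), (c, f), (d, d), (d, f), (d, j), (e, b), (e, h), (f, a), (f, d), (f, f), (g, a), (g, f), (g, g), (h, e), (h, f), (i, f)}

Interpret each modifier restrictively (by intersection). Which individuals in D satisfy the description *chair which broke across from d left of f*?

{d}

⟦which broke⟧ = ⟦broke⟧ = {a, b, d, g, i, j}
⟦across from d⟧ = {x : ⟨x, d⟩ ∈ ⟦across from⟧} = {a, b, d, e, g, h}
⟦left of f⟧ = {x : ⟨x, f⟩ ∈ ⟦left of⟧} = {a, c, d, f, g, h, i}
⟦chair⟧ = {c, d, e, f, h, i, j}
… ∩ ⟦which broke⟧ = {c, d, e, f, h, i, j} ∩ {a, b, d, g, i, j} = {d, i, j}
… ∩ ⟦across from d⟧ = {d, i, j} ∩ {a, b, d, e, g, h} = {d}
… ∩ ⟦left of f⟧ = {d} ∩ {a, c, d, f, g, h, i} = {d}
So ⟦chair which broke across from d left of f⟧ = {d}.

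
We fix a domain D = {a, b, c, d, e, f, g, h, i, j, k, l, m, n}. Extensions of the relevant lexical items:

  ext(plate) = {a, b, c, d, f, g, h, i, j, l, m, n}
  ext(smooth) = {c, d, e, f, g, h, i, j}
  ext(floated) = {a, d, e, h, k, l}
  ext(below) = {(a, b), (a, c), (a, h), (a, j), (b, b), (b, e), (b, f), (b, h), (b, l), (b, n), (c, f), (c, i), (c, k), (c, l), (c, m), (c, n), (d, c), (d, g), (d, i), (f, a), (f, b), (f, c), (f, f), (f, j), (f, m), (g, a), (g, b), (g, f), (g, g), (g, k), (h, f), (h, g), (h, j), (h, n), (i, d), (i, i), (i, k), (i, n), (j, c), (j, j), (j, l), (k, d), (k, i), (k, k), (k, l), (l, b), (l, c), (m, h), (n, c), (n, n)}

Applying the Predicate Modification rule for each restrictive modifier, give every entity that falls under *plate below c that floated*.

⟦below c⟧ = {x : ⟨x, c⟩ ∈ ⟦below⟧} = {a, d, f, j, l, n}
⟦that floated⟧ = ⟦floated⟧ = {a, d, e, h, k, l}
⟦plate⟧ = {a, b, c, d, f, g, h, i, j, l, m, n}
… ∩ ⟦below c⟧ = {a, b, c, d, f, g, h, i, j, l, m, n} ∩ {a, d, f, j, l, n} = {a, d, f, j, l, n}
… ∩ ⟦that floated⟧ = {a, d, f, j, l, n} ∩ {a, d, e, h, k, l} = {a, d, l}
So ⟦plate below c that floated⟧ = {a, d, l}.

{a, d, l}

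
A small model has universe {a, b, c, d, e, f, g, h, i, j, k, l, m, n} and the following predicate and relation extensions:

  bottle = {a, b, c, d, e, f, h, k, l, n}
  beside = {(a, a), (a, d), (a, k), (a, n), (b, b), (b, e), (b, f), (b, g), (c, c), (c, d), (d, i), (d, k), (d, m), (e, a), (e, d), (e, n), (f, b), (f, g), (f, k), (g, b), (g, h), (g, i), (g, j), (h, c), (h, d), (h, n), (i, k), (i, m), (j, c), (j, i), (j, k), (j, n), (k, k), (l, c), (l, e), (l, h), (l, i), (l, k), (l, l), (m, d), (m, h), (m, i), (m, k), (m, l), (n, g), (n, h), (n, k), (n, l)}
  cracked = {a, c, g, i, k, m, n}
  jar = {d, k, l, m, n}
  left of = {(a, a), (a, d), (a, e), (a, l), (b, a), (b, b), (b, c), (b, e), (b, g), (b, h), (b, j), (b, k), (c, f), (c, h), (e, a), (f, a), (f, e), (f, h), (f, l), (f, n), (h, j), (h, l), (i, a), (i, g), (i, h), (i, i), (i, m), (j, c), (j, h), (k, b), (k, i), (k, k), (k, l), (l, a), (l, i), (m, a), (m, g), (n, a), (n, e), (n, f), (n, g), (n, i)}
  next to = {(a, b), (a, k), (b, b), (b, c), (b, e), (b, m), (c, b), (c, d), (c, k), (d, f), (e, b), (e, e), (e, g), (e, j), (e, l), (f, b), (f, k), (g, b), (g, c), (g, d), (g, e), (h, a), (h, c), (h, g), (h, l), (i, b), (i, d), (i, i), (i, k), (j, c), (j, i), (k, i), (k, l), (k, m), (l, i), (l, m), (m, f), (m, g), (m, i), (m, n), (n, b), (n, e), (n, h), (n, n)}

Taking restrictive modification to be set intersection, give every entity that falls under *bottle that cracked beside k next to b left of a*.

⟦that cracked⟧ = ⟦cracked⟧ = {a, c, g, i, k, m, n}
⟦beside k⟧ = {x : ⟨x, k⟩ ∈ ⟦beside⟧} = {a, d, f, i, j, k, l, m, n}
⟦next to b⟧ = {x : ⟨x, b⟩ ∈ ⟦next to⟧} = {a, b, c, e, f, g, i, n}
⟦left of a⟧ = {x : ⟨x, a⟩ ∈ ⟦left of⟧} = {a, b, e, f, i, l, m, n}
⟦bottle⟧ = {a, b, c, d, e, f, h, k, l, n}
… ∩ ⟦that cracked⟧ = {a, b, c, d, e, f, h, k, l, n} ∩ {a, c, g, i, k, m, n} = {a, c, k, n}
… ∩ ⟦beside k⟧ = {a, c, k, n} ∩ {a, d, f, i, j, k, l, m, n} = {a, k, n}
… ∩ ⟦next to b⟧ = {a, k, n} ∩ {a, b, c, e, f, g, i, n} = {a, n}
… ∩ ⟦left of a⟧ = {a, n} ∩ {a, b, e, f, i, l, m, n} = {a, n}
So ⟦bottle that cracked beside k next to b left of a⟧ = {a, n}.

{a, n}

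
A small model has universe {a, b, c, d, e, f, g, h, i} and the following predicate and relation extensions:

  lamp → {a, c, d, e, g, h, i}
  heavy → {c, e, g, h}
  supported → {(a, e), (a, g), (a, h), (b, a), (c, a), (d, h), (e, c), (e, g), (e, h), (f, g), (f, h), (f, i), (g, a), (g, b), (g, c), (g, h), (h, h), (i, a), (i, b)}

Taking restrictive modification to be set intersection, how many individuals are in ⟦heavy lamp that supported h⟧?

⟦that supported h⟧ = {x : ⟨x, h⟩ ∈ ⟦supported⟧} = {a, d, e, f, g, h}
⟦lamp⟧ = {a, c, d, e, g, h, i}
… ∩ ⟦that supported h⟧ = {a, c, d, e, g, h, i} ∩ {a, d, e, f, g, h} = {a, d, e, g, h}
… ∩ ⟦heavy⟧ = {a, d, e, g, h} ∩ {c, e, g, h} = {e, g, h}
⟦heavy lamp that supported h⟧ = {e, g, h}, so the cardinality is 3.

3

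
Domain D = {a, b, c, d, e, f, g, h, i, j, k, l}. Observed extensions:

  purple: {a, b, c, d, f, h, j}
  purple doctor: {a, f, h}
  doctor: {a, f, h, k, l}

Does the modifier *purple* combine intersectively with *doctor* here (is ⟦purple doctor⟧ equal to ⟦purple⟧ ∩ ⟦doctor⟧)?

yes

⟦purple⟧ ∩ ⟦doctor⟧ = {a, b, c, d, f, h, j} ∩ {a, f, h, k, l} = {a, f, h}
Observed ⟦purple doctor⟧ = {a, f, h}.
These coincide, so the modifier is intersective here.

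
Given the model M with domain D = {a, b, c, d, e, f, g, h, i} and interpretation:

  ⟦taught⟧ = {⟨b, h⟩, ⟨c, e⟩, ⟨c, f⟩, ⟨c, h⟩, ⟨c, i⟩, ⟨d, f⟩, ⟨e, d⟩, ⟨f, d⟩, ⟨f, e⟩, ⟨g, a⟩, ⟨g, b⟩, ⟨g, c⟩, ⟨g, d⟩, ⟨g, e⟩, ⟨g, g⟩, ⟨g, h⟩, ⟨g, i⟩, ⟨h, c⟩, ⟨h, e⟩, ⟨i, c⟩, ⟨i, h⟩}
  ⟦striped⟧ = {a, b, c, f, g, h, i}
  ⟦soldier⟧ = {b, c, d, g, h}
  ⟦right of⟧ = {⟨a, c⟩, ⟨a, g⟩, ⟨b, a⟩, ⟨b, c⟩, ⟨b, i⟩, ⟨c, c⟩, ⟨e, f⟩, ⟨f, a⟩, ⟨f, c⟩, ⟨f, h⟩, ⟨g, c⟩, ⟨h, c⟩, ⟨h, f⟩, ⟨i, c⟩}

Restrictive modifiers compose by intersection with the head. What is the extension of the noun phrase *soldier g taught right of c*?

{b, c, g, h}

⟦g taught⟧ = {x : ⟨g, x⟩ ∈ ⟦taught⟧} = {a, b, c, d, e, g, h, i}
⟦right of c⟧ = {x : ⟨x, c⟩ ∈ ⟦right of⟧} = {a, b, c, f, g, h, i}
⟦soldier⟧ = {b, c, d, g, h}
… ∩ ⟦g taught⟧ = {b, c, d, g, h} ∩ {a, b, c, d, e, g, h, i} = {b, c, d, g, h}
… ∩ ⟦right of c⟧ = {b, c, d, g, h} ∩ {a, b, c, f, g, h, i} = {b, c, g, h}
So ⟦soldier g taught right of c⟧ = {b, c, g, h}.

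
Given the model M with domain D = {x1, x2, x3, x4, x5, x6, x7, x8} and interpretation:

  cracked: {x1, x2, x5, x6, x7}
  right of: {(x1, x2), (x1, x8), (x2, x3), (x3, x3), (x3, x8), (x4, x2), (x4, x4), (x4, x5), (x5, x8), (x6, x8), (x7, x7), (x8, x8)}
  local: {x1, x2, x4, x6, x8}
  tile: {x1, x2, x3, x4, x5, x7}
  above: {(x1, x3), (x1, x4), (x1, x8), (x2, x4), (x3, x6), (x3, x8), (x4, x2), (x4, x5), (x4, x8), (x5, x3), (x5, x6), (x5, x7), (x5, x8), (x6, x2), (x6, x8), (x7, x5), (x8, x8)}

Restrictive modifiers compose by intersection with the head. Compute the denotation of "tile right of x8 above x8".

{x1, x3, x5}

⟦right of x8⟧ = {x : ⟨x, x8⟩ ∈ ⟦right of⟧} = {x1, x3, x5, x6, x8}
⟦above x8⟧ = {x : ⟨x, x8⟩ ∈ ⟦above⟧} = {x1, x3, x4, x5, x6, x8}
⟦tile⟧ = {x1, x2, x3, x4, x5, x7}
… ∩ ⟦right of x8⟧ = {x1, x2, x3, x4, x5, x7} ∩ {x1, x3, x5, x6, x8} = {x1, x3, x5}
… ∩ ⟦above x8⟧ = {x1, x3, x5} ∩ {x1, x3, x4, x5, x6, x8} = {x1, x3, x5}
So ⟦tile right of x8 above x8⟧ = {x1, x3, x5}.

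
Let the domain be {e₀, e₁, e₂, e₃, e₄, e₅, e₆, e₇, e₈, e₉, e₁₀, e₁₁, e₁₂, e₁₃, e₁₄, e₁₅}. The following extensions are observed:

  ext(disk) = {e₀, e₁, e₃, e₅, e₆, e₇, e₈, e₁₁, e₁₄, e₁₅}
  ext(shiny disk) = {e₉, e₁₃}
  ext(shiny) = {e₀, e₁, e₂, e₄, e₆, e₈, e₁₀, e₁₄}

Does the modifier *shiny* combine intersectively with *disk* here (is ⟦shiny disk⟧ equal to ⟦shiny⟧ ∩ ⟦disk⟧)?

no

⟦shiny⟧ ∩ ⟦disk⟧ = {e₀, e₁, e₂, e₄, e₆, e₈, e₁₀, e₁₄} ∩ {e₀, e₁, e₃, e₅, e₆, e₇, e₈, e₁₁, e₁₄, e₁₅} = {e₀, e₁, e₆, e₈, e₁₄}
Observed ⟦shiny disk⟧ = {e₉, e₁₃}.
These differ, so the modifier is not intersective in this model.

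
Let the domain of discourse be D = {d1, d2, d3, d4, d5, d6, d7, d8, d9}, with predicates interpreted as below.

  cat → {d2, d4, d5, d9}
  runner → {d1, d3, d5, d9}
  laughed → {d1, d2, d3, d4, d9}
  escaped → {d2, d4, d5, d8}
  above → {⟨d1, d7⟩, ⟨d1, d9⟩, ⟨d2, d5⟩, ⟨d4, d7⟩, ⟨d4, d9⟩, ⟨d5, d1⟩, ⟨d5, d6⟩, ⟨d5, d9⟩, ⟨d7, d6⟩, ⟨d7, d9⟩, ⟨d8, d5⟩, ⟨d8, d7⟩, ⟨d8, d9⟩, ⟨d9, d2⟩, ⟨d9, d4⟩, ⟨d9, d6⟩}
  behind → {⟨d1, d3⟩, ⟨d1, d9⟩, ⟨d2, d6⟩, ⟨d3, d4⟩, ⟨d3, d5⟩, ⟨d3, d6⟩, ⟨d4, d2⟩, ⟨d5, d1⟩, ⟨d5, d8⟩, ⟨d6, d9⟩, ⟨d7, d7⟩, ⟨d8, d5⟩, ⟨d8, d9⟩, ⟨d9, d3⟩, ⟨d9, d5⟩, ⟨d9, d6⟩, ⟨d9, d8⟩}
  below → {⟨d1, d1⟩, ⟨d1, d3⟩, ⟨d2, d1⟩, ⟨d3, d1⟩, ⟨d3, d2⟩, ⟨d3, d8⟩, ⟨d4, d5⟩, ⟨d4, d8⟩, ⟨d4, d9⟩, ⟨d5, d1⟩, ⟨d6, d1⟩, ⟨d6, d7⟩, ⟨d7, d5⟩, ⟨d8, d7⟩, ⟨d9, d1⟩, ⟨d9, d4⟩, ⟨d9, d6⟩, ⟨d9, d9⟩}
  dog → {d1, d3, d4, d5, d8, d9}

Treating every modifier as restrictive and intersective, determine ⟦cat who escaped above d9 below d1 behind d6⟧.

⟦who escaped⟧ = ⟦escaped⟧ = {d2, d4, d5, d8}
⟦above d9⟧ = {x : ⟨x, d9⟩ ∈ ⟦above⟧} = {d1, d4, d5, d7, d8}
⟦below d1⟧ = {x : ⟨x, d1⟩ ∈ ⟦below⟧} = {d1, d2, d3, d5, d6, d9}
⟦behind d6⟧ = {x : ⟨x, d6⟩ ∈ ⟦behind⟧} = {d2, d3, d9}
⟦cat⟧ = {d2, d4, d5, d9}
… ∩ ⟦who escaped⟧ = {d2, d4, d5, d9} ∩ {d2, d4, d5, d8} = {d2, d4, d5}
… ∩ ⟦above d9⟧ = {d2, d4, d5} ∩ {d1, d4, d5, d7, d8} = {d4, d5}
… ∩ ⟦below d1⟧ = {d4, d5} ∩ {d1, d2, d3, d5, d6, d9} = {d5}
… ∩ ⟦behind d6⟧ = {d5} ∩ {d2, d3, d9} = ∅
So ⟦cat who escaped above d9 below d1 behind d6⟧ = {}.

{}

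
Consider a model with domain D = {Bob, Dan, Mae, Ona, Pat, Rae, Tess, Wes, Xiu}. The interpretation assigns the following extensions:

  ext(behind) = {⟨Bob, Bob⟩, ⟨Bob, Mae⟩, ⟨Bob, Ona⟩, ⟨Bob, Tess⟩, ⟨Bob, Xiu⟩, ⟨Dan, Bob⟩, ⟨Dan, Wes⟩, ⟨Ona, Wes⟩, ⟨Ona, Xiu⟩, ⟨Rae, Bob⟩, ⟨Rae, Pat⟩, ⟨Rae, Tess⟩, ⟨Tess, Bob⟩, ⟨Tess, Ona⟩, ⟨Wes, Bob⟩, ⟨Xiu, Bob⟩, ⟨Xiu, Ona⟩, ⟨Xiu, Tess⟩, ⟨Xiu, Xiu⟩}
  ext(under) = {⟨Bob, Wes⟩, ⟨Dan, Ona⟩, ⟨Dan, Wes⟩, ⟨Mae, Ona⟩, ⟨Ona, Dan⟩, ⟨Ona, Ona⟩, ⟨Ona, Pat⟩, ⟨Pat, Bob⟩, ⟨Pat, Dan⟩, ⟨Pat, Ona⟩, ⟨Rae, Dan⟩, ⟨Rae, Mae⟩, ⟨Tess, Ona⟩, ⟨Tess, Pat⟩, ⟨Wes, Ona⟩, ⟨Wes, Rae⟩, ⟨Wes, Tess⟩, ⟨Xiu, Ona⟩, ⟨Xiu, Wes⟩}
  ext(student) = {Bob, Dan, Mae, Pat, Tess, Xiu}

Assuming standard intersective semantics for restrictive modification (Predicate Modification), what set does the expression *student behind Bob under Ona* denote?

{Dan, Tess, Xiu}

⟦behind Bob⟧ = {x : ⟨x, Bob⟩ ∈ ⟦behind⟧} = {Bob, Dan, Rae, Tess, Wes, Xiu}
⟦under Ona⟧ = {x : ⟨x, Ona⟩ ∈ ⟦under⟧} = {Dan, Mae, Ona, Pat, Tess, Wes, Xiu}
⟦student⟧ = {Bob, Dan, Mae, Pat, Tess, Xiu}
… ∩ ⟦behind Bob⟧ = {Bob, Dan, Mae, Pat, Tess, Xiu} ∩ {Bob, Dan, Rae, Tess, Wes, Xiu} = {Bob, Dan, Tess, Xiu}
… ∩ ⟦under Ona⟧ = {Bob, Dan, Tess, Xiu} ∩ {Dan, Mae, Ona, Pat, Tess, Wes, Xiu} = {Dan, Tess, Xiu}
So ⟦student behind Bob under Ona⟧ = {Dan, Tess, Xiu}.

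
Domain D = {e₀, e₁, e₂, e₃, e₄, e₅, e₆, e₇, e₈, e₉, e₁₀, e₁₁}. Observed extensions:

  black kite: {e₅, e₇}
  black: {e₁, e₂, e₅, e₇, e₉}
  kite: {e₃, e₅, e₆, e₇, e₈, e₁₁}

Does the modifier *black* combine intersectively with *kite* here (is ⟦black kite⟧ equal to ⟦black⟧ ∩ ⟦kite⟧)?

yes

⟦black⟧ ∩ ⟦kite⟧ = {e₁, e₂, e₅, e₇, e₉} ∩ {e₃, e₅, e₆, e₇, e₈, e₁₁} = {e₅, e₇}
Observed ⟦black kite⟧ = {e₅, e₇}.
These coincide, so the modifier is intersective here.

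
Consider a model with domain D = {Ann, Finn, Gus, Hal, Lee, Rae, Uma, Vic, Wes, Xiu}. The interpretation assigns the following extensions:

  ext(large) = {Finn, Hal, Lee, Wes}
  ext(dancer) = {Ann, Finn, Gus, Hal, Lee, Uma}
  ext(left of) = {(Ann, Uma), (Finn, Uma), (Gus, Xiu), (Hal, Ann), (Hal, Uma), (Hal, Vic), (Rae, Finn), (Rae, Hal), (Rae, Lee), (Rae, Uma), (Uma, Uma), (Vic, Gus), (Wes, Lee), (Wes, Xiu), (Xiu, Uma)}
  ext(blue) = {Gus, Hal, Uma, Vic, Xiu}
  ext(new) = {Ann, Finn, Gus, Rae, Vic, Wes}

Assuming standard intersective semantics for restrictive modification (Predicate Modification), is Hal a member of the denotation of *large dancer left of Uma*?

⟦left of Uma⟧ = {x : ⟨x, Uma⟩ ∈ ⟦left of⟧} = {Ann, Finn, Hal, Rae, Uma, Xiu}
⟦dancer⟧ = {Ann, Finn, Gus, Hal, Lee, Uma}
… ∩ ⟦left of Uma⟧ = {Ann, Finn, Gus, Hal, Lee, Uma} ∩ {Ann, Finn, Hal, Rae, Uma, Xiu} = {Ann, Finn, Hal, Uma}
… ∩ ⟦large⟧ = {Ann, Finn, Hal, Uma} ∩ {Finn, Hal, Lee, Wes} = {Finn, Hal}
⟦large dancer left of Uma⟧ = {Finn, Hal}; Hal ∈ this set.

yes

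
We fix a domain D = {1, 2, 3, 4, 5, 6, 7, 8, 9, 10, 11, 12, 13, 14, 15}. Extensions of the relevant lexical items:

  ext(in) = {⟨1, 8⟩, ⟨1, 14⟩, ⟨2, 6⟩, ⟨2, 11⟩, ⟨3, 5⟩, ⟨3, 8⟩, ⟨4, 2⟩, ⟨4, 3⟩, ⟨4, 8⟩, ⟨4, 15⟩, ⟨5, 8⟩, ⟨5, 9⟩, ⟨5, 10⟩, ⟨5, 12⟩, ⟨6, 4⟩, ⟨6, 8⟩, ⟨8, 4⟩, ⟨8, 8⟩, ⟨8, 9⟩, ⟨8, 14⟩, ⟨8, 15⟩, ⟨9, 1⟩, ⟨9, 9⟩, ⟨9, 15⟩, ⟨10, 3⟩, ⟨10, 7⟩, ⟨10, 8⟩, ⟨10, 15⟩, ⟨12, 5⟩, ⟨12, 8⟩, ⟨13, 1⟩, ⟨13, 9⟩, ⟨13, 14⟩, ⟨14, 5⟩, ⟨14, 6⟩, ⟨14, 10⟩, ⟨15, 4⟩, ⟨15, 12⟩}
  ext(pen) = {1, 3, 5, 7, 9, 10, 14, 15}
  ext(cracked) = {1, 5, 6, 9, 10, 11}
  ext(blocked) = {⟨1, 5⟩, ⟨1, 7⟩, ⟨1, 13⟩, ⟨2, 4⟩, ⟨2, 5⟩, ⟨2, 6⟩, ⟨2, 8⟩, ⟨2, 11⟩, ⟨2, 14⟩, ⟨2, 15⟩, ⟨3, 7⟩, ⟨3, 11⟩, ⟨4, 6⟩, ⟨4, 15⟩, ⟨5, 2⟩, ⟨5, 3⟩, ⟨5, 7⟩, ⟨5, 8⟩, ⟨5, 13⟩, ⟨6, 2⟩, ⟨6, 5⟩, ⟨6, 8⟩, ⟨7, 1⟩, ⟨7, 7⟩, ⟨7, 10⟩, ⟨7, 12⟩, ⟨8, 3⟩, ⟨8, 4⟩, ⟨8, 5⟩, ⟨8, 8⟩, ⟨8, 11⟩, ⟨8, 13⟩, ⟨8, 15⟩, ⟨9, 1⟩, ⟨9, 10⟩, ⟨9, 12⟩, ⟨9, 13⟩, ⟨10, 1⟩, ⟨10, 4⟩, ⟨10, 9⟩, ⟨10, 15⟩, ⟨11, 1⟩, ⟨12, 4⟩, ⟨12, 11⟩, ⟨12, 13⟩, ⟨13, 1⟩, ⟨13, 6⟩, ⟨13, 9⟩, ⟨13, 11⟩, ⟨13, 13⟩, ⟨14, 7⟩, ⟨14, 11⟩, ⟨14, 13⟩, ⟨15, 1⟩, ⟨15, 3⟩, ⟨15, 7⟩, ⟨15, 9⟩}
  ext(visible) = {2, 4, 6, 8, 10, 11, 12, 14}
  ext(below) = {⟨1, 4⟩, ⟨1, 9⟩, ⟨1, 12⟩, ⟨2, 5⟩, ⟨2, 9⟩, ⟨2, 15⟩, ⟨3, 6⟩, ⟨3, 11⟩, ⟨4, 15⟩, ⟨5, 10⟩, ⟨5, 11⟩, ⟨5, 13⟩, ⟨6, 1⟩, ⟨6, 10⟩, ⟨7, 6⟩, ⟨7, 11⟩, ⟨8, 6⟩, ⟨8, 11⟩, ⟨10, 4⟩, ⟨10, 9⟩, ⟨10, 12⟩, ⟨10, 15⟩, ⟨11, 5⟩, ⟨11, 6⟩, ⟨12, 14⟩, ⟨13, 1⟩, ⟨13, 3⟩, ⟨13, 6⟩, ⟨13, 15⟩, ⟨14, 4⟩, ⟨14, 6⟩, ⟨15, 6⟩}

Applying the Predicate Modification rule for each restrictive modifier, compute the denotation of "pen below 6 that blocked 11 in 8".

⟦below 6⟧ = {x : ⟨x, 6⟩ ∈ ⟦below⟧} = {3, 7, 8, 11, 13, 14, 15}
⟦that blocked 11⟧ = {x : ⟨x, 11⟩ ∈ ⟦blocked⟧} = {2, 3, 8, 12, 13, 14}
⟦in 8⟧ = {x : ⟨x, 8⟩ ∈ ⟦in⟧} = {1, 3, 4, 5, 6, 8, 10, 12}
⟦pen⟧ = {1, 3, 5, 7, 9, 10, 14, 15}
… ∩ ⟦below 6⟧ = {1, 3, 5, 7, 9, 10, 14, 15} ∩ {3, 7, 8, 11, 13, 14, 15} = {3, 7, 14, 15}
… ∩ ⟦that blocked 11⟧ = {3, 7, 14, 15} ∩ {2, 3, 8, 12, 13, 14} = {3, 14}
… ∩ ⟦in 8⟧ = {3, 14} ∩ {1, 3, 4, 5, 6, 8, 10, 12} = {3}
So ⟦pen below 6 that blocked 11 in 8⟧ = {3}.

{3}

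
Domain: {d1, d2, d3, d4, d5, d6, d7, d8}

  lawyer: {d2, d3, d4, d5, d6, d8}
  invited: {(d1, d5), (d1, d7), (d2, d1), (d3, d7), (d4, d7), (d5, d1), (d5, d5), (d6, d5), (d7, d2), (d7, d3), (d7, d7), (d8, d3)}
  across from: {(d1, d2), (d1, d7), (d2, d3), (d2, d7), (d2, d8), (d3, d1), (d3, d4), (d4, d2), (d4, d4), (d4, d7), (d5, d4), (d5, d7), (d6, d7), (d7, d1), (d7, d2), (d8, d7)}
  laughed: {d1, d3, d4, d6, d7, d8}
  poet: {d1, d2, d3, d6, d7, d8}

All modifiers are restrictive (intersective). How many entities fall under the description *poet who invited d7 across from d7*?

1

⟦who invited d7⟧ = {x : ⟨x, d7⟩ ∈ ⟦invited⟧} = {d1, d3, d4, d7}
⟦across from d7⟧ = {x : ⟨x, d7⟩ ∈ ⟦across from⟧} = {d1, d2, d4, d5, d6, d8}
⟦poet⟧ = {d1, d2, d3, d6, d7, d8}
… ∩ ⟦who invited d7⟧ = {d1, d2, d3, d6, d7, d8} ∩ {d1, d3, d4, d7} = {d1, d3, d7}
… ∩ ⟦across from d7⟧ = {d1, d3, d7} ∩ {d1, d2, d4, d5, d6, d8} = {d1}
⟦poet who invited d7 across from d7⟧ = {d1}, so the cardinality is 1.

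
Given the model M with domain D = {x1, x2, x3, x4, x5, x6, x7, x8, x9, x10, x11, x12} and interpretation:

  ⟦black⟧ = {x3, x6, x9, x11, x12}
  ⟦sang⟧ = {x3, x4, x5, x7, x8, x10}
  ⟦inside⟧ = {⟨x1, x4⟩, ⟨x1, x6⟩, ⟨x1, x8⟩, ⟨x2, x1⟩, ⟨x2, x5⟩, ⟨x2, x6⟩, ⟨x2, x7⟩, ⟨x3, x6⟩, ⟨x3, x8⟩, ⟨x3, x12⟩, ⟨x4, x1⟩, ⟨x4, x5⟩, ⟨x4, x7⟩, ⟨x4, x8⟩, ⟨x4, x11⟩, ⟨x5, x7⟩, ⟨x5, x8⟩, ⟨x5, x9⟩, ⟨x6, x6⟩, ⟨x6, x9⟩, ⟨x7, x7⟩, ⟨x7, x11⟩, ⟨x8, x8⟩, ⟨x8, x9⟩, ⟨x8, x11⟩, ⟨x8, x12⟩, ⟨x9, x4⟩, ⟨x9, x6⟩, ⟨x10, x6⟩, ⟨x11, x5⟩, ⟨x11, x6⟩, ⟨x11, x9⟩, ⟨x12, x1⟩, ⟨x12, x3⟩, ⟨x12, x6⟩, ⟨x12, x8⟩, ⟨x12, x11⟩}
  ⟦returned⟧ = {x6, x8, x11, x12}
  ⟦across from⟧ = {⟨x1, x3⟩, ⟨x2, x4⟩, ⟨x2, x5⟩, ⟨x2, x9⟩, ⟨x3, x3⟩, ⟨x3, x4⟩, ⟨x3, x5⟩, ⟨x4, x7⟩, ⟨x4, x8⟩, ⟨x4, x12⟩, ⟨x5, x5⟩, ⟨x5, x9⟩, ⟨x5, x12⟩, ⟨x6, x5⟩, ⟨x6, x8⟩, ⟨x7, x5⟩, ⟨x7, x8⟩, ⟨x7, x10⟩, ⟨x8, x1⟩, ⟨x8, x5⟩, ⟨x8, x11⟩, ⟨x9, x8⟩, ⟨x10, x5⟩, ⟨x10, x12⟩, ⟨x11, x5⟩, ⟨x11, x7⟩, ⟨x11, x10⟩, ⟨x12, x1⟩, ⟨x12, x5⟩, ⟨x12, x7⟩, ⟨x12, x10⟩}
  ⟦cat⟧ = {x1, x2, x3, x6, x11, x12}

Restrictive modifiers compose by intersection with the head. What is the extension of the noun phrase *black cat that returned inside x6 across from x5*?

⟦that returned⟧ = ⟦returned⟧ = {x6, x8, x11, x12}
⟦inside x6⟧ = {x : ⟨x, x6⟩ ∈ ⟦inside⟧} = {x1, x2, x3, x6, x9, x10, x11, x12}
⟦across from x5⟧ = {x : ⟨x, x5⟩ ∈ ⟦across from⟧} = {x2, x3, x5, x6, x7, x8, x10, x11, x12}
⟦cat⟧ = {x1, x2, x3, x6, x11, x12}
… ∩ ⟦that returned⟧ = {x1, x2, x3, x6, x11, x12} ∩ {x6, x8, x11, x12} = {x6, x11, x12}
… ∩ ⟦inside x6⟧ = {x6, x11, x12} ∩ {x1, x2, x3, x6, x9, x10, x11, x12} = {x6, x11, x12}
… ∩ ⟦across from x5⟧ = {x6, x11, x12} ∩ {x2, x3, x5, x6, x7, x8, x10, x11, x12} = {x6, x11, x12}
… ∩ ⟦black⟧ = {x6, x11, x12} ∩ {x3, x6, x9, x11, x12} = {x6, x11, x12}
So ⟦black cat that returned inside x6 across from x5⟧ = {x6, x11, x12}.

{x6, x11, x12}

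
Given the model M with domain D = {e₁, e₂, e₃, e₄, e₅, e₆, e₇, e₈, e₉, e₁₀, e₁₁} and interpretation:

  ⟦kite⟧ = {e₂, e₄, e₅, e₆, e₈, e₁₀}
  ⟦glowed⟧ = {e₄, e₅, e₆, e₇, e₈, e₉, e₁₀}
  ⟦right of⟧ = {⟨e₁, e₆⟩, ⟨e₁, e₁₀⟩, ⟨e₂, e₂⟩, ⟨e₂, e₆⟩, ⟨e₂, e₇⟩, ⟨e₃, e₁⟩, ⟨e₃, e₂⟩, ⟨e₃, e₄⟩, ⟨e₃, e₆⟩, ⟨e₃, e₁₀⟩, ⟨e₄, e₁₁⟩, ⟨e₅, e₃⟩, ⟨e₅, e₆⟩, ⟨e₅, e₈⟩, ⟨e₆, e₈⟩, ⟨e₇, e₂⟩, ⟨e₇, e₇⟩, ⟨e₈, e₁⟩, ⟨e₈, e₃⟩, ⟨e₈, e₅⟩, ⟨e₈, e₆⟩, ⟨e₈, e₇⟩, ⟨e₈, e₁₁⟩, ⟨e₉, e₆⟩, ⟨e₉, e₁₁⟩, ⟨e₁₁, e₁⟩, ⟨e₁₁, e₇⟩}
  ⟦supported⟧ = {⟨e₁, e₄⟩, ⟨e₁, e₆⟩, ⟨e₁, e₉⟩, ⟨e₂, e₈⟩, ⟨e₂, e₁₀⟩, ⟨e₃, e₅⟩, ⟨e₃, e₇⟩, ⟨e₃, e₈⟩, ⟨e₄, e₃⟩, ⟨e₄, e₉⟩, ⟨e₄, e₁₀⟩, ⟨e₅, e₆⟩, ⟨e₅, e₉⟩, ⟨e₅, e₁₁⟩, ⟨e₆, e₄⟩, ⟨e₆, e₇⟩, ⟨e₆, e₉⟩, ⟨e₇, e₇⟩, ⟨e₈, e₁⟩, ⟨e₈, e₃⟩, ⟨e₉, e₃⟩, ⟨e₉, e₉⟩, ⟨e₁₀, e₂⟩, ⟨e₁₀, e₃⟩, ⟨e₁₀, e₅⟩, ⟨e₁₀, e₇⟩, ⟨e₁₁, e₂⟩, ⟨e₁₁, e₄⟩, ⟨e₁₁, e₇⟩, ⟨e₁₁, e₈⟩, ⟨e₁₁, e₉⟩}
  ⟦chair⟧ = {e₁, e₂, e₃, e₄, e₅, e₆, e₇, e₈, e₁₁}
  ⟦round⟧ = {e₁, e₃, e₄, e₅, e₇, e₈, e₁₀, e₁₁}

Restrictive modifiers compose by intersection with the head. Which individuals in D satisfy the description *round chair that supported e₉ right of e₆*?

⟦that supported e₉⟧ = {x : ⟨x, e₉⟩ ∈ ⟦supported⟧} = {e₁, e₄, e₅, e₆, e₉, e₁₁}
⟦right of e₆⟧ = {x : ⟨x, e₆⟩ ∈ ⟦right of⟧} = {e₁, e₂, e₃, e₅, e₈, e₉}
⟦chair⟧ = {e₁, e₂, e₃, e₄, e₅, e₆, e₇, e₈, e₁₁}
… ∩ ⟦that supported e₉⟧ = {e₁, e₂, e₃, e₄, e₅, e₆, e₇, e₈, e₁₁} ∩ {e₁, e₄, e₅, e₆, e₉, e₁₁} = {e₁, e₄, e₅, e₆, e₁₁}
… ∩ ⟦right of e₆⟧ = {e₁, e₄, e₅, e₆, e₁₁} ∩ {e₁, e₂, e₃, e₅, e₈, e₉} = {e₁, e₅}
… ∩ ⟦round⟧ = {e₁, e₅} ∩ {e₁, e₃, e₄, e₅, e₇, e₈, e₁₀, e₁₁} = {e₁, e₅}
So ⟦round chair that supported e₉ right of e₆⟧ = {e₁, e₅}.

{e₁, e₅}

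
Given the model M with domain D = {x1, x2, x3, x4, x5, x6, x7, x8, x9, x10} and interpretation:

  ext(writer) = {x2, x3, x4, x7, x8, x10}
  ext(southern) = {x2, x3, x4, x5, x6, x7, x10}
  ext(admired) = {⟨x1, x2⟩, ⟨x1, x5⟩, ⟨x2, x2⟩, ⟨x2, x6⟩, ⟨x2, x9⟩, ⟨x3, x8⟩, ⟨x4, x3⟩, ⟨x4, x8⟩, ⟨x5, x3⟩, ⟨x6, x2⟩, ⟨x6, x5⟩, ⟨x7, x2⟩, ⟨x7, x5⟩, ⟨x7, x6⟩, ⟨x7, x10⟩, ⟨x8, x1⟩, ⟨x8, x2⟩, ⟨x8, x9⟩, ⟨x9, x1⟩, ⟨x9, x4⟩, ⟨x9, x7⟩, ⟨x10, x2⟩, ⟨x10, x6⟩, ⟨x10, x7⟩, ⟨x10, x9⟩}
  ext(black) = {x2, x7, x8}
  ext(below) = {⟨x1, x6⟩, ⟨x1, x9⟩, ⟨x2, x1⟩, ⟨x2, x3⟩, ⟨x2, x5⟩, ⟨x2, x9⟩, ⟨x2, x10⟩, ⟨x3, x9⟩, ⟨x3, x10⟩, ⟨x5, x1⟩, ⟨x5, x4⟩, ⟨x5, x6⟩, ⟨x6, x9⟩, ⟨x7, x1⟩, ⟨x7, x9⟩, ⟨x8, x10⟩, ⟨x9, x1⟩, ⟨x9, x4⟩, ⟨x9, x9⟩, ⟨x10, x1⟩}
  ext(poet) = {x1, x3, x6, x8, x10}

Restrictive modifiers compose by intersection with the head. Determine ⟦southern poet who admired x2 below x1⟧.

{x10}

⟦who admired x2⟧ = {x : ⟨x, x2⟩ ∈ ⟦admired⟧} = {x1, x2, x6, x7, x8, x10}
⟦below x1⟧ = {x : ⟨x, x1⟩ ∈ ⟦below⟧} = {x2, x5, x7, x9, x10}
⟦poet⟧ = {x1, x3, x6, x8, x10}
… ∩ ⟦who admired x2⟧ = {x1, x3, x6, x8, x10} ∩ {x1, x2, x6, x7, x8, x10} = {x1, x6, x8, x10}
… ∩ ⟦below x1⟧ = {x1, x6, x8, x10} ∩ {x2, x5, x7, x9, x10} = {x10}
… ∩ ⟦southern⟧ = {x10} ∩ {x2, x3, x4, x5, x6, x7, x10} = {x10}
So ⟦southern poet who admired x2 below x1⟧ = {x10}.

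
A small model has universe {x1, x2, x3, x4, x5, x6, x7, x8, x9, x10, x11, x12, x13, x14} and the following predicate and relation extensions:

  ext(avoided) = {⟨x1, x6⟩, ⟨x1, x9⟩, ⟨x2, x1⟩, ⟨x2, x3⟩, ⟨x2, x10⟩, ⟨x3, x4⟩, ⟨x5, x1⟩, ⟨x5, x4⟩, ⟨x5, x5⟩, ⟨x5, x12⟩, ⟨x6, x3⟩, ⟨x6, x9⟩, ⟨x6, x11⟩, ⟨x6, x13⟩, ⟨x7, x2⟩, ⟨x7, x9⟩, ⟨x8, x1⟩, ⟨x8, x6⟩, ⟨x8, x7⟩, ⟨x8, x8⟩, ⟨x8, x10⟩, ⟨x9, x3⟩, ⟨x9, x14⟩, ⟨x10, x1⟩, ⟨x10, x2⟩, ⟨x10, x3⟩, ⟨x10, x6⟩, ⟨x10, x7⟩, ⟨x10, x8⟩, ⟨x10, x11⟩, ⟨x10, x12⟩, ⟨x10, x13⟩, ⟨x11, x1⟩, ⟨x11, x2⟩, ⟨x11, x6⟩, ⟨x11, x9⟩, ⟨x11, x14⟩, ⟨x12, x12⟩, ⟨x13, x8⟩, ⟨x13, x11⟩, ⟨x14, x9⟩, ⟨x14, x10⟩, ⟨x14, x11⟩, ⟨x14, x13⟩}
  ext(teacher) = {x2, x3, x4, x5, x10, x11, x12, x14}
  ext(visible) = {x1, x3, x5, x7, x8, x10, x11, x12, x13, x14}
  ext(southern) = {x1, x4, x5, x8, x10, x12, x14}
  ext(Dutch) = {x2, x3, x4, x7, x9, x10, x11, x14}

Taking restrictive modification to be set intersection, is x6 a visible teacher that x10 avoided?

no

⟦that x10 avoided⟧ = {x : ⟨x10, x⟩ ∈ ⟦avoided⟧} = {x1, x2, x3, x6, x7, x8, x11, x12, x13}
⟦teacher⟧ = {x2, x3, x4, x5, x10, x11, x12, x14}
… ∩ ⟦that x10 avoided⟧ = {x2, x3, x4, x5, x10, x11, x12, x14} ∩ {x1, x2, x3, x6, x7, x8, x11, x12, x13} = {x2, x3, x11, x12}
… ∩ ⟦visible⟧ = {x2, x3, x11, x12} ∩ {x1, x3, x5, x7, x8, x10, x11, x12, x13, x14} = {x3, x11, x12}
⟦visible teacher that x10 avoided⟧ = {x3, x11, x12}; x6 ∉ this set.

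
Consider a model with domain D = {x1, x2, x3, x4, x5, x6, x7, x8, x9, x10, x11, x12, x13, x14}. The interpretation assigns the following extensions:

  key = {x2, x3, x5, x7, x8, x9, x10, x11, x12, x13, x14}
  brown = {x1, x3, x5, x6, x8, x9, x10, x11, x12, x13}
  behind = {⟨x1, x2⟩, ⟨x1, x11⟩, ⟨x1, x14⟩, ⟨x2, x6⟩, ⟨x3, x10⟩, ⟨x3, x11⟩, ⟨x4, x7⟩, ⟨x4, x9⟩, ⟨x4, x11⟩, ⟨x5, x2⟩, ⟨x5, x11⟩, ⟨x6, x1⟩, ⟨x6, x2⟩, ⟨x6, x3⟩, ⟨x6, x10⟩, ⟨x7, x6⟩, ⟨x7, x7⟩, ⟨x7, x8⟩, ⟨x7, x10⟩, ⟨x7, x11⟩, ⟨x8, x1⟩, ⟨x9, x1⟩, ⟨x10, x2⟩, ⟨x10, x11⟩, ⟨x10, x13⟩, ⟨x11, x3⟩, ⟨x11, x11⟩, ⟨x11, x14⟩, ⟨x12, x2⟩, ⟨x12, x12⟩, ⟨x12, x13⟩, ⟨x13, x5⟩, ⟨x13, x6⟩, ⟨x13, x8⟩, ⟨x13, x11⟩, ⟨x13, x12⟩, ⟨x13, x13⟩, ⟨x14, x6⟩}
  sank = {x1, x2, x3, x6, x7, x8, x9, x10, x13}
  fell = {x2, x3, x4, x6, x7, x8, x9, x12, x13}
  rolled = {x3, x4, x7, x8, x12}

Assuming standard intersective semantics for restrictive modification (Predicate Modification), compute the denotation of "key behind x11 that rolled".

{x3, x7}

⟦behind x11⟧ = {x : ⟨x, x11⟩ ∈ ⟦behind⟧} = {x1, x3, x4, x5, x7, x10, x11, x13}
⟦that rolled⟧ = ⟦rolled⟧ = {x3, x4, x7, x8, x12}
⟦key⟧ = {x2, x3, x5, x7, x8, x9, x10, x11, x12, x13, x14}
… ∩ ⟦behind x11⟧ = {x2, x3, x5, x7, x8, x9, x10, x11, x12, x13, x14} ∩ {x1, x3, x4, x5, x7, x10, x11, x13} = {x3, x5, x7, x10, x11, x13}
… ∩ ⟦that rolled⟧ = {x3, x5, x7, x10, x11, x13} ∩ {x3, x4, x7, x8, x12} = {x3, x7}
So ⟦key behind x11 that rolled⟧ = {x3, x7}.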